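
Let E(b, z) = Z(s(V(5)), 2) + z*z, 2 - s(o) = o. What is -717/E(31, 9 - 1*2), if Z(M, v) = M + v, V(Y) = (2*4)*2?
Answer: -717/37 ≈ -19.378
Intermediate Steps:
V(Y) = 16 (V(Y) = 8*2 = 16)
s(o) = 2 - o
E(b, z) = -12 + z² (E(b, z) = ((2 - 1*16) + 2) + z*z = ((2 - 16) + 2) + z² = (-14 + 2) + z² = -12 + z²)
-717/E(31, 9 - 1*2) = -717/(-12 + (9 - 1*2)²) = -717/(-12 + (9 - 2)²) = -717/(-12 + 7²) = -717/(-12 + 49) = -717/37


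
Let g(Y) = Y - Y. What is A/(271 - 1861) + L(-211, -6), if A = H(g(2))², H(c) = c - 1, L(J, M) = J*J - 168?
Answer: 70521269/1590 ≈ 44353.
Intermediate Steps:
g(Y) = 0
L(J, M) = -168 + J² (L(J, M) = J² - 168 = -168 + J²)
H(c) = -1 + c
A = 1 (A = (-1 + 0)² = (-1)² = 1)
A/(271 - 1861) + L(-211, -6) = 1/(271 - 1861) + (-168 + (-211)²) = 1/(-1590) + (-168 + 44521) = -1/1590*1 + 44353 = -1/1590 + 44353 = 70521269/1590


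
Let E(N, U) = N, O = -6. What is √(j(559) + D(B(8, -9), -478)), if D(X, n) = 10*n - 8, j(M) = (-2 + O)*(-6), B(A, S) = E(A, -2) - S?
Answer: 2*I*√1185 ≈ 68.848*I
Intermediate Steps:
B(A, S) = A - S
j(M) = 48 (j(M) = (-2 - 6)*(-6) = -8*(-6) = 48)
D(X, n) = -8 + 10*n
√(j(559) + D(B(8, -9), -478)) = √(48 + (-8 + 10*(-478))) = √(48 + (-8 - 4780)) = √(48 - 4788) = √(-4740) = 2*I*√1185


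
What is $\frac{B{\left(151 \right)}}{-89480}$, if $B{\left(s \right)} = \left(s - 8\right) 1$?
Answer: $- \frac{143}{89480} \approx -0.0015981$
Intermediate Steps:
$B{\left(s \right)} = -8 + s$ ($B{\left(s \right)} = \left(-8 + s\right) 1 = -8 + s$)
$\frac{B{\left(151 \right)}}{-89480} = \frac{-8 + 151}{-89480} = 143 \left(- \frac{1}{89480}\right) = - \frac{143}{89480}$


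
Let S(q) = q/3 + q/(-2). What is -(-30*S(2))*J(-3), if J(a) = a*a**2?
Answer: 270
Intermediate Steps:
S(q) = -q/6 (S(q) = q*(1/3) + q*(-1/2) = q/3 - q/2 = -q/6)
J(a) = a**3
-(-30*S(2))*J(-3) = -(-(-5)*2)*(-3)**3 = -(-30*(-1/3))*(-27) = -10*(-27) = -1*(-270) = 270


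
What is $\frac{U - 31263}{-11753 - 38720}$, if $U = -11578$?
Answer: $\frac{42841}{50473} \approx 0.84879$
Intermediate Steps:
$\frac{U - 31263}{-11753 - 38720} = \frac{-11578 - 31263}{-11753 - 38720} = - \frac{42841}{-50473} = \left(-42841\right) \left(- \frac{1}{50473}\right) = \frac{42841}{50473}$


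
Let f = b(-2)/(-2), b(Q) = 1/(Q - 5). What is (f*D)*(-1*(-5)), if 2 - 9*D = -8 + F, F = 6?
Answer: 10/63 ≈ 0.15873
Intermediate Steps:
b(Q) = 1/(-5 + Q)
D = 4/9 (D = 2/9 - (-8 + 6)/9 = 2/9 - ⅑*(-2) = 2/9 + 2/9 = 4/9 ≈ 0.44444)
f = 1/14 (f = 1/(-5 - 2*(-2)) = -½/(-7) = -⅐*(-½) = 1/14 ≈ 0.071429)
(f*D)*(-1*(-5)) = ((1/14)*(4/9))*(-1*(-5)) = (2/63)*5 = 10/63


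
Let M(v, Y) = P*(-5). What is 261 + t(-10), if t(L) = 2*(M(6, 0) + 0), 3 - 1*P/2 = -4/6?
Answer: 563/3 ≈ 187.67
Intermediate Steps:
P = 22/3 (P = 6 - (-8)/6 = 6 - 2*(-⅔) = 6 + 4/3 = 22/3 ≈ 7.3333)
M(v, Y) = -110/3 (M(v, Y) = (22/3)*(-5) = -110/3)
t(L) = -220/3 (t(L) = 2*(-110/3 + 0) = 2*(-110/3) = -220/3)
261 + t(-10) = 261 - 220/3 = 563/3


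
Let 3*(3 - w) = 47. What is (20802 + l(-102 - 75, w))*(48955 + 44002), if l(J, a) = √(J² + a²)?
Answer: 1933691514 + 92957*√283405/3 ≈ 1.9502e+9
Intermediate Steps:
w = -38/3 (w = 3 - ⅓*47 = 3 - 47/3 = -38/3 ≈ -12.667)
(20802 + l(-102 - 75, w))*(48955 + 44002) = (20802 + √((-102 - 75)² + (-38/3)²))*(48955 + 44002) = (20802 + √((-177)² + 1444/9))*92957 = (20802 + √(31329 + 1444/9))*92957 = (20802 + √(283405/9))*92957 = (20802 + √283405/3)*92957 = 1933691514 + 92957*√283405/3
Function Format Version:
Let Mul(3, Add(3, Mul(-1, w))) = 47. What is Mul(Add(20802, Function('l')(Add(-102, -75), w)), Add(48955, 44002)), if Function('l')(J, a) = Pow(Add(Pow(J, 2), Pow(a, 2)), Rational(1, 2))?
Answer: Add(1933691514, Mul(Rational(92957, 3), Pow(283405, Rational(1, 2)))) ≈ 1.9502e+9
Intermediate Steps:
w = Rational(-38, 3) (w = Add(3, Mul(Rational(-1, 3), 47)) = Add(3, Rational(-47, 3)) = Rational(-38, 3) ≈ -12.667)
Mul(Add(20802, Function('l')(Add(-102, -75), w)), Add(48955, 44002)) = Mul(Add(20802, Pow(Add(Pow(Add(-102, -75), 2), Pow(Rational(-38, 3), 2)), Rational(1, 2))), Add(48955, 44002)) = Mul(Add(20802, Pow(Add(Pow(-177, 2), Rational(1444, 9)), Rational(1, 2))), 92957) = Mul(Add(20802, Pow(Add(31329, Rational(1444, 9)), Rational(1, 2))), 92957) = Mul(Add(20802, Pow(Rational(283405, 9), Rational(1, 2))), 92957) = Mul(Add(20802, Mul(Rational(1, 3), Pow(283405, Rational(1, 2)))), 92957) = Add(1933691514, Mul(Rational(92957, 3), Pow(283405, Rational(1, 2))))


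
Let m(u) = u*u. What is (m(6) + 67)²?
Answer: 10609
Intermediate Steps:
m(u) = u²
(m(6) + 67)² = (6² + 67)² = (36 + 67)² = 103² = 10609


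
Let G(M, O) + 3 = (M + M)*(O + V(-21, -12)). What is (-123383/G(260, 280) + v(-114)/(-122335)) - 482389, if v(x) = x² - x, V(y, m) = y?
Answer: -1589543702872806/3295142159 ≈ -4.8239e+5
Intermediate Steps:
G(M, O) = -3 + 2*M*(-21 + O) (G(M, O) = -3 + (M + M)*(O - 21) = -3 + (2*M)*(-21 + O) = -3 + 2*M*(-21 + O))
(-123383/G(260, 280) + v(-114)/(-122335)) - 482389 = (-123383/(-3 - 42*260 + 2*260*280) - 114*(-1 - 114)/(-122335)) - 482389 = (-123383/(-3 - 10920 + 145600) - 114*(-115)*(-1/122335)) - 482389 = (-123383/134677 + 13110*(-1/122335)) - 482389 = (-123383*1/134677 - 2622/24467) - 482389 = (-123383/134677 - 2622/24467) - 482389 = -3371934955/3295142159 - 482389 = -1589543702872806/3295142159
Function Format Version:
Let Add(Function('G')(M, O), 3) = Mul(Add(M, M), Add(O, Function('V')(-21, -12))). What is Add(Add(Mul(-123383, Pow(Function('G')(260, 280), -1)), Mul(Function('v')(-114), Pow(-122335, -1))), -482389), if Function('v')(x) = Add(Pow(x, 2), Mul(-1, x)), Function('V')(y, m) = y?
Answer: Rational(-1589543702872806, 3295142159) ≈ -4.8239e+5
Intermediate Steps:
Function('G')(M, O) = Add(-3, Mul(2, M, Add(-21, O))) (Function('G')(M, O) = Add(-3, Mul(Add(M, M), Add(O, -21))) = Add(-3, Mul(Mul(2, M), Add(-21, O))) = Add(-3, Mul(2, M, Add(-21, O))))
Add(Add(Mul(-123383, Pow(Function('G')(260, 280), -1)), Mul(Function('v')(-114), Pow(-122335, -1))), -482389) = Add(Add(Mul(-123383, Pow(Add(-3, Mul(-42, 260), Mul(2, 260, 280)), -1)), Mul(Mul(-114, Add(-1, -114)), Pow(-122335, -1))), -482389) = Add(Add(Mul(-123383, Pow(Add(-3, -10920, 145600), -1)), Mul(Mul(-114, -115), Rational(-1, 122335))), -482389) = Add(Add(Mul(-123383, Pow(134677, -1)), Mul(13110, Rational(-1, 122335))), -482389) = Add(Add(Mul(-123383, Rational(1, 134677)), Rational(-2622, 24467)), -482389) = Add(Add(Rational(-123383, 134677), Rational(-2622, 24467)), -482389) = Add(Rational(-3371934955, 3295142159), -482389) = Rational(-1589543702872806, 3295142159)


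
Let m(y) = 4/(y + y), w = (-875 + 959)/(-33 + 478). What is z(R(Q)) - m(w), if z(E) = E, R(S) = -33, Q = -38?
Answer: -1831/42 ≈ -43.595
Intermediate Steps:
w = 84/445 ≈ 0.18876
m(y) = 2/y (m(y) = 4/((2*y)) = 4*(1/(2*y)) = 2/y)
z(R(Q)) - m(w) = -33 - 2/84/445 = -33 - 2*445/84 = -33 - 1*445/42 = -33 - 445/42 = -1831/42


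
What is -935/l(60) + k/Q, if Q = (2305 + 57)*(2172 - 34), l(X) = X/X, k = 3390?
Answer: -2360852735/2524978 ≈ -935.00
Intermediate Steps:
l(X) = 1
Q = 5049956 (Q = 2362*2138 = 5049956)
-935/l(60) + k/Q = -935/1 + 3390/5049956 = -935*1 + 3390*(1/5049956) = -935 + 1695/2524978 = -2360852735/2524978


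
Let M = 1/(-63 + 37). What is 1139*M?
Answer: -1139/26 ≈ -43.808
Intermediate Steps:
M = -1/26 (M = 1/(-26) = -1/26 ≈ -0.038462)
1139*M = 1139*(-1/26) = -1139/26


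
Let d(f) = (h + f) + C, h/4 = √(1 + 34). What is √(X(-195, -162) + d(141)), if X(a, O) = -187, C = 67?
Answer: √(21 + 4*√35) ≈ 6.6831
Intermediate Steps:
h = 4*√35 (h = 4*√(1 + 34) = 4*√35 ≈ 23.664)
d(f) = 67 + f + 4*√35 (d(f) = (4*√35 + f) + 67 = (f + 4*√35) + 67 = 67 + f + 4*√35)
√(X(-195, -162) + d(141)) = √(-187 + (67 + 141 + 4*√35)) = √(-187 + (208 + 4*√35)) = √(21 + 4*√35)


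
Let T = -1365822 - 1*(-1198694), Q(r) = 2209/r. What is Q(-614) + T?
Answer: -102618801/614 ≈ -1.6713e+5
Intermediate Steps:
T = -167128 (T = -1365822 + 1198694 = -167128)
Q(-614) + T = 2209/(-614) - 167128 = 2209*(-1/614) - 167128 = -2209/614 - 167128 = -102618801/614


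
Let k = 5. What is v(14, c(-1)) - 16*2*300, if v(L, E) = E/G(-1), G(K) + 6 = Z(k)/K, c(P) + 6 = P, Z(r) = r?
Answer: -105593/11 ≈ -9599.4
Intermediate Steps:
c(P) = -6 + P
G(K) = -6 + 5/K
v(L, E) = -E/11 (v(L, E) = E/(-6 + 5/(-1)) = E/(-6 + 5*(-1)) = E/(-6 - 5) = E/(-11) = E*(-1/11) = -E/11)
v(14, c(-1)) - 16*2*300 = -(-6 - 1)/11 - 16*2*300 = -1/11*(-7) - 32*300 = 7/11 - 9600 = -105593/11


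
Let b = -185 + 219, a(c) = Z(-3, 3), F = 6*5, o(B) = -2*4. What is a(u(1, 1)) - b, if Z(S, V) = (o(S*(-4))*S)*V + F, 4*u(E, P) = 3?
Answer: 68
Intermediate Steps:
u(E, P) = ¾ (u(E, P) = (¼)*3 = ¾)
o(B) = -8
F = 30
Z(S, V) = 30 - 8*S*V (Z(S, V) = (-8*S)*V + 30 = -8*S*V + 30 = 30 - 8*S*V)
a(c) = 102 (a(c) = 30 - 8*(-3)*3 = 30 + 72 = 102)
b = 34
a(u(1, 1)) - b = 102 - 1*34 = 102 - 34 = 68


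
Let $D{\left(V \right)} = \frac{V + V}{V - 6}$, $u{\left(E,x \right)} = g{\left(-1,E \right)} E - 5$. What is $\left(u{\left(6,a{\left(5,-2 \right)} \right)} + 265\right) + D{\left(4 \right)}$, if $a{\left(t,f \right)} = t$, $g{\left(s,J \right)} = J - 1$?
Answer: $286$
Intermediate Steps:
$g{\left(s,J \right)} = -1 + J$ ($g{\left(s,J \right)} = J - 1 = -1 + J$)
$u{\left(E,x \right)} = -5 + E \left(-1 + E\right)$ ($u{\left(E,x \right)} = \left(-1 + E\right) E - 5 = E \left(-1 + E\right) - 5 = -5 + E \left(-1 + E\right)$)
$D{\left(V \right)} = \frac{2 V}{-6 + V}$
$\left(u{\left(6,a{\left(5,-2 \right)} \right)} + 265\right) + D{\left(4 \right)} = \left(\left(-5 + 6 \left(-1 + 6\right)\right) + 265\right) + 2 \cdot 4 \frac{1}{-6 + 4} = \left(\left(-5 + 6 \cdot 5\right) + 265\right) + 2 \cdot 4 \frac{1}{-2} = \left(\left(-5 + 30\right) + 265\right) + 2 \cdot 4 \left(- \frac{1}{2}\right) = \left(25 + 265\right) - 4 = 290 - 4 = 286$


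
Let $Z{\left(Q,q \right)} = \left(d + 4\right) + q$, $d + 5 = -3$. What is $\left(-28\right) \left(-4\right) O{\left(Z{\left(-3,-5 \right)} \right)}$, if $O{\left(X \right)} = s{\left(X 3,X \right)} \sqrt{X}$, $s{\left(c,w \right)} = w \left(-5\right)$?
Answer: $15120 i \approx 15120.0 i$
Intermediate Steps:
$d = -8$ ($d = -5 - 3 = -8$)
$s{\left(c,w \right)} = - 5 w$
$Z{\left(Q,q \right)} = -4 + q$ ($Z{\left(Q,q \right)} = \left(-8 + 4\right) + q = -4 + q$)
$O{\left(X \right)} = - 5 X^{\frac{3}{2}}$ ($O{\left(X \right)} = - 5 X \sqrt{X} = - 5 X^{\frac{3}{2}}$)
$\left(-28\right) \left(-4\right) O{\left(Z{\left(-3,-5 \right)} \right)} = \left(-28\right) \left(-4\right) \left(- 5 \left(-4 - 5\right)^{\frac{3}{2}}\right) = 112 \left(- 5 \left(-9\right)^{\frac{3}{2}}\right) = 112 \left(- 5 \left(- 27 i\right)\right) = 112 \cdot 135 i = 15120 i$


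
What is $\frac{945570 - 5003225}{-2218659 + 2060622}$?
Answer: $\frac{4057655}{158037} \approx 25.675$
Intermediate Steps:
$\frac{945570 - 5003225}{-2218659 + 2060622} = - \frac{4057655}{-158037} = \left(-4057655\right) \left(- \frac{1}{158037}\right) = \frac{4057655}{158037}$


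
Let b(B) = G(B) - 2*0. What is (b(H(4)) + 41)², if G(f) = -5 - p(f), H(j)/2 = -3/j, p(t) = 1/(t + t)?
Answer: 11881/9 ≈ 1320.1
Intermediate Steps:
p(t) = 1/(2*t)
H(j) = -6/j (H(j) = 2*(-3/j) = -6/j)
G(f) = -5 - 1/(2*f)
b(B) = -5 - 1/(2*B) (b(B) = (-5 - 1/(2*B)) - 2*0 = (-5 - 1/(2*B)) + 0 = -5 - 1/(2*B))
(b(H(4)) + 41)² = ((-5 - 1/(2*((-6/4)))) + 41)² = ((-5 - 1/(2*((-6*¼)))) + 41)² = ((-5 - 1/(2*(-3/2))) + 41)² = ((-5 - ½*(-⅔)) + 41)² = ((-5 + ⅓) + 41)² = (-14/3 + 41)² = (109/3)² = 11881/9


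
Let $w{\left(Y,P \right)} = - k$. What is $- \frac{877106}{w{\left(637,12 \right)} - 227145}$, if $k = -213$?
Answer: $\frac{438553}{113466} \approx 3.8651$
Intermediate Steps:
$w{\left(Y,P \right)} = 213$ ($w{\left(Y,P \right)} = \left(-1\right) \left(-213\right) = 213$)
$- \frac{877106}{w{\left(637,12 \right)} - 227145} = - \frac{877106}{213 - 227145} = - \frac{877106}{-226932} = \left(-877106\right) \left(- \frac{1}{226932}\right) = \frac{438553}{113466}$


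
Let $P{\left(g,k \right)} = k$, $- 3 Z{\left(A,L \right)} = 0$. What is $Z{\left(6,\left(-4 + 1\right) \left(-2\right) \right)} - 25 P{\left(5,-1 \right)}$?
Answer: $25$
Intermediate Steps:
$Z{\left(A,L \right)} = 0$ ($Z{\left(A,L \right)} = \left(- \frac{1}{3}\right) 0 = 0$)
$Z{\left(6,\left(-4 + 1\right) \left(-2\right) \right)} - 25 P{\left(5,-1 \right)} = 0 - -25 = 0 + 25 = 25$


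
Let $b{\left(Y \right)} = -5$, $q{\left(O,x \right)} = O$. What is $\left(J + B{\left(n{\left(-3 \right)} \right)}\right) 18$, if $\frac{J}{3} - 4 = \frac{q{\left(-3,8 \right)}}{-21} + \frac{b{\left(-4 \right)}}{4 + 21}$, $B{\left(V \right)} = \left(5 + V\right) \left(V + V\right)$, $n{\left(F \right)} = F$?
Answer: $- \frac{108}{35} \approx -3.0857$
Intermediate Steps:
$B{\left(V \right)} = 2 V \left(5 + V\right)$ ($B{\left(V \right)} = \left(5 + V\right) 2 V = 2 V \left(5 + V\right)$)
$J = \frac{414}{35}$ ($J = 12 + 3 \left(- \frac{3}{-21} - \frac{5}{4 + 21}\right) = 12 + 3 \left(\left(-3\right) \left(- \frac{1}{21}\right) - \frac{5}{25}\right) = 12 + 3 \left(\frac{1}{7} - \frac{1}{5}\right) = 12 + 3 \left(- \frac{2}{35}\right) = 12 - \frac{6}{35} = \frac{414}{35} \approx 11.829$)
$\left(J + B{\left(n{\left(-3 \right)} \right)}\right) 18 = \left(\frac{414}{35} + 2 \left(-3\right) \left(5 - 3\right)\right) 18 = \left(\frac{414}{35} + 2 \left(-3\right) 2\right) 18 = \left(\frac{414}{35} - 12\right) 18 = \left(- \frac{6}{35}\right) 18 = - \frac{108}{35}$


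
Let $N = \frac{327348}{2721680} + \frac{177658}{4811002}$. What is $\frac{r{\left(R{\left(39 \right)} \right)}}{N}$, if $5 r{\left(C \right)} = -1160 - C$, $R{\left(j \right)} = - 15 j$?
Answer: $- \frac{188226363898300}{257300013517} \approx -731.54$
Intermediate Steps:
$r{\left(C \right)} = -232 - \frac{C}{5}$ ($r{\left(C \right)} = \frac{-1160 - C}{5} = -232 - \frac{C}{5}$)
$N = \frac{257300013517}{1636750990420}$ ($N = 327348 \cdot \frac{1}{2721680} + 177658 \cdot \frac{1}{4811002} = \frac{81837}{680420} + \frac{88829}{2405501} = \frac{257300013517}{1636750990420} \approx 0.1572$)
$\frac{r{\left(R{\left(39 \right)} \right)}}{N} = \frac{-232 - \frac{\left(-15\right) 39}{5}}{\frac{257300013517}{1636750990420}} = \left(-232 - -117\right) \frac{1636750990420}{257300013517} = \left(-232 + 117\right) \frac{1636750990420}{257300013517} = \left(-115\right) \frac{1636750990420}{257300013517} = - \frac{188226363898300}{257300013517}$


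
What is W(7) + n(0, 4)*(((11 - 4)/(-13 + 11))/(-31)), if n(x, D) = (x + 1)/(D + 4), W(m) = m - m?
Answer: 7/496 ≈ 0.014113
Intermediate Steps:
W(m) = 0
n(x, D) = (1 + x)/(4 + D)
W(7) + n(0, 4)*(((11 - 4)/(-13 + 11))/(-31)) = 0 + ((1 + 0)/(4 + 4))*(((11 - 4)/(-13 + 11))/(-31)) = 0 + (1/8)*((7/(-2))*(-1/31)) = 0 + ((⅛)*1)*((7*(-½))*(-1/31)) = 0 + (-7/2*(-1/31))/8 = 0 + (⅛)*(7/62) = 0 + 7/496 = 7/496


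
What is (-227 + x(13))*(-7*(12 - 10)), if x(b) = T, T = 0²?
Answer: 3178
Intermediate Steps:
T = 0
x(b) = 0
(-227 + x(13))*(-7*(12 - 10)) = (-227 + 0)*(-7*(12 - 10)) = -(-1589)*2 = -227*(-14) = 3178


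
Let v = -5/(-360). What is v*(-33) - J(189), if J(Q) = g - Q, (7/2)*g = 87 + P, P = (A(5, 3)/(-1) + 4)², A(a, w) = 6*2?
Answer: 24427/168 ≈ 145.40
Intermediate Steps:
A(a, w) = 12
P = 64 (P = (12/(-1) + 4)² = (12*(-1) + 4)² = (-12 + 4)² = (-8)² = 64)
g = 302/7 (g = 2*(87 + 64)/7 = (2/7)*151 = 302/7 ≈ 43.143)
v = 1/72 (v = -5*(-1/360) = 1/72 ≈ 0.013889)
J(Q) = 302/7 - Q
v*(-33) - J(189) = (1/72)*(-33) - (302/7 - 1*189) = -11/24 - (302/7 - 189) = -11/24 - 1*(-1021/7) = -11/24 + 1021/7 = 24427/168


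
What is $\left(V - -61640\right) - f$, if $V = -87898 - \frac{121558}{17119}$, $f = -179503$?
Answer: $\frac{2623279597}{17119} \approx 1.5324 \cdot 10^{5}$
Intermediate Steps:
$V = - \frac{1504847420}{17119}$ ($V = -87898 - \frac{121558}{17119} = - \frac{1504847420}{17119} \approx -87905.0$)
$\left(V - -61640\right) - f = \left(- \frac{1504847420}{17119} - -61640\right) - -179503 = \left(- \frac{1504847420}{17119} + \left(-50449 + 112089\right)\right) + 179503 = \left(- \frac{1504847420}{17119} + 61640\right) + 179503 = - \frac{449632260}{17119} + 179503 = \frac{2623279597}{17119}$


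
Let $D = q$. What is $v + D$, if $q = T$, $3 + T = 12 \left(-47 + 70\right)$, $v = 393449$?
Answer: $393722$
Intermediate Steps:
$T = 273$ ($T = -3 + 12 \left(-47 + 70\right) = -3 + 12 \cdot 23 = -3 + 276 = 273$)
$q = 273$
$D = 273$
$v + D = 393449 + 273 = 393722$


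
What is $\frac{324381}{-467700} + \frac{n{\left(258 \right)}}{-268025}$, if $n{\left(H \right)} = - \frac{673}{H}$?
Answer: $- \frac{149538515729}{215611103100} \approx -0.69356$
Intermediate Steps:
$\frac{324381}{-467700} + \frac{n{\left(258 \right)}}{-268025} = \frac{324381}{-467700} + \frac{\left(-673\right) \frac{1}{258}}{-268025} = 324381 \left(- \frac{1}{467700}\right) + \left(-673\right) \frac{1}{258} \left(- \frac{1}{268025}\right) = - \frac{108127}{155900} - - \frac{673}{69150450} = - \frac{108127}{155900} + \frac{673}{69150450} = - \frac{149538515729}{215611103100}$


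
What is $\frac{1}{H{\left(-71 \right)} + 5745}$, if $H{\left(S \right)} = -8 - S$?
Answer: $\frac{1}{5808} \approx 0.00017218$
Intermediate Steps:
$\frac{1}{H{\left(-71 \right)} + 5745} = \frac{1}{\left(-8 - -71\right) + 5745} = \frac{1}{\left(-8 + 71\right) + 5745} = \frac{1}{63 + 5745} = \frac{1}{5808}$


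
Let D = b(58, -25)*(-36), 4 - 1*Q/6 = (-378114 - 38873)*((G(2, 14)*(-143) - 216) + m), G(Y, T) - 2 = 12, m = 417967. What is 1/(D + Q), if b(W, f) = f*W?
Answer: 1/1040171621802 ≈ 9.6138e-13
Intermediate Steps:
G(Y, T) = 14 (G(Y, T) = 2 + 12 = 14)
b(W, f) = W*f
Q = 1040171569602 (Q = 24 - 6*(-378114 - 38873)*((14*(-143) - 216) + 417967) = 24 - (-2501922)*((-2002 - 216) + 417967) = 24 - (-2501922)*(-2218 + 417967) = 24 - (-2501922)*415749 = 24 - 6*(-173361928263) = 24 + 1040171569578 = 1040171569602)
D = 52200 (D = (58*(-25))*(-36) = -1450*(-36) = 52200)
1/(D + Q) = 1/(52200 + 1040171569602) = 1/1040171621802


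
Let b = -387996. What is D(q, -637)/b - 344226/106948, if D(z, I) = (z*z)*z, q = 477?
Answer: -978397276065/3457949684 ≈ -282.94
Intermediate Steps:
D(z, I) = z³ (D(z, I) = z²*z = z³)
D(q, -637)/b - 344226/106948 = 477³/(-387996) - 344226/106948 = 108531333*(-1/387996) - 344226*1/106948 = -36177111/129332 - 172113/53474 = -978397276065/3457949684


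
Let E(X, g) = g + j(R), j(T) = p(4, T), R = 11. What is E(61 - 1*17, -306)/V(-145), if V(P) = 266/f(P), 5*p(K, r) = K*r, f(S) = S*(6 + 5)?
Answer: 237017/133 ≈ 1782.1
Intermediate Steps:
f(S) = 11*S (f(S) = S*11 = 11*S)
p(K, r) = K*r/5 (p(K, r) = (K*r)/5 = K*r/5)
j(T) = 4*T/5 (j(T) = (1/5)*4*T = 4*T/5)
E(X, g) = 44/5 + g (E(X, g) = g + (4/5)*11 = g + 44/5 = 44/5 + g)
V(P) = 266/(11*P) (V(P) = 266/((11*P)) = 266*(1/(11*P)) = 266/(11*P))
E(61 - 1*17, -306)/V(-145) = (44/5 - 306)/(((266/11)/(-145))) = -1486/(5*((266/11)*(-1/145))) = -1486/(5*(-266/1595)) = -1486/5*(-1595/266) = 237017/133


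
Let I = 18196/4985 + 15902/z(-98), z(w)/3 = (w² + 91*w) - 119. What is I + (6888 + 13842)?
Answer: 175889946916/8479485 ≈ 20743.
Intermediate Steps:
z(w) = -357 + 3*w² + 273*w (z(w) = 3*((w² + 91*w) - 119) = 3*(-119 + w² + 91*w) = -357 + 3*w² + 273*w)
I = 110222866/8479485 (I = 18196/4985 + 15902/(-357 + 3*(-98)² + 273*(-98)) = 18196*(1/4985) + 15902/(-357 + 3*9604 - 26754) = 18196/4985 + 15902/(-357 + 28812 - 26754) = 18196/4985 + 15902/1701 = 110222866/8479485 ≈ 12.999)
I + (6888 + 13842) = 110222866/8479485 + (6888 + 13842) = 110222866/8479485 + 20730 = 175889946916/8479485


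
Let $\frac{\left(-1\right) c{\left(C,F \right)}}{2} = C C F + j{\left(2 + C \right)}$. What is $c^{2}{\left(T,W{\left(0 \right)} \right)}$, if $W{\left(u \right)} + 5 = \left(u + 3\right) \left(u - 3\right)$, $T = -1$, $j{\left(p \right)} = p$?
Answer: $676$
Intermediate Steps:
$W{\left(u \right)} = -5 + \left(-3 + u\right) \left(3 + u\right)$ ($W{\left(u \right)} = -5 + \left(u + 3\right) \left(u - 3\right) = -5 + \left(3 + u\right) \left(-3 + u\right) = -5 + \left(-3 + u\right) \left(3 + u\right)$)
$c{\left(C,F \right)} = -4 - 2 C - 2 F C^{2}$ ($c{\left(C,F \right)} = - 2 \left(C C F + \left(2 + C\right)\right) = - 2 \left(C^{2} F + \left(2 + C\right)\right) = - 2 \left(F C^{2} + \left(2 + C\right)\right) = - 2 \left(2 + C + F C^{2}\right) = -4 - 2 C - 2 F C^{2}$)
$c^{2}{\left(T,W{\left(0 \right)} \right)} = \left(-4 - -2 - 2 \left(-14 + 0^{2}\right) \left(-1\right)^{2}\right)^{2} = \left(-4 + 2 - 2 \left(-14 + 0\right) 1\right)^{2} = \left(-4 + 2 - \left(-28\right) 1\right)^{2} = \left(-4 + 2 + 28\right)^{2} = 26^{2} = 676$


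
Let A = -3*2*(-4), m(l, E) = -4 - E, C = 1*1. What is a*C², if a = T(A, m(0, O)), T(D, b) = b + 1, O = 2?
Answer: -5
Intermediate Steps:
C = 1
A = 24 (A = -6*(-4) = 24)
T(D, b) = 1 + b
a = -5 (a = 1 + (-4 - 1*2) = 1 + (-4 - 2) = 1 - 6 = -5)
a*C² = -5*1² = -5*1 = -5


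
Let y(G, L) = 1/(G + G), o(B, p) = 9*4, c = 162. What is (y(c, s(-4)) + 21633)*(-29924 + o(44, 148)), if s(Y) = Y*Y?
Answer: -52371942896/81 ≈ -6.4657e+8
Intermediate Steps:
s(Y) = Y²
o(B, p) = 36
y(G, L) = 1/(2*G)
(y(c, s(-4)) + 21633)*(-29924 + o(44, 148)) = ((½)/162 + 21633)*(-29924 + 36) = ((½)*(1/162) + 21633)*(-29888) = (1/324 + 21633)*(-29888) = (7009093/324)*(-29888) = -52371942896/81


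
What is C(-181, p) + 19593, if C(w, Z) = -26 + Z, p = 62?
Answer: 19629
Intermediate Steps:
C(-181, p) + 19593 = (-26 + 62) + 19593 = 36 + 19593 = 19629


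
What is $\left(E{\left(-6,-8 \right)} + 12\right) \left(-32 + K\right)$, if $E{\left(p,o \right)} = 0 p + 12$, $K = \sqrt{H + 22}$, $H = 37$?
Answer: $-768 + 24 \sqrt{59} \approx -583.65$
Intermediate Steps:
$K = \sqrt{59}$ ($K = \sqrt{37 + 22} = \sqrt{59} \approx 7.6811$)
$E{\left(p,o \right)} = 12$ ($E{\left(p,o \right)} = 0 + 12 = 12$)
$\left(E{\left(-6,-8 \right)} + 12\right) \left(-32 + K\right) = \left(12 + 12\right) \left(-32 + \sqrt{59}\right) = 24 \left(-32 + \sqrt{59}\right) = -768 + 24 \sqrt{59}$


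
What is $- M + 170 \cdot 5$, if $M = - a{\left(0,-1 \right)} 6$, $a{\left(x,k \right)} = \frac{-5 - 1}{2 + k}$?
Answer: $814$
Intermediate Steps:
$a{\left(x,k \right)} = - \frac{6}{2 + k}$
$M = 36$ ($M = - \frac{-6}{2 - 1} \cdot 6 = - \frac{-6}{1} \cdot 6 = - \left(-6\right) 1 \cdot 6 = \left(-1\right) \left(-6\right) 6 = 6 \cdot 6 = 36$)
$- M + 170 \cdot 5 = \left(-1\right) 36 + 170 \cdot 5 = -36 + 850 = 814$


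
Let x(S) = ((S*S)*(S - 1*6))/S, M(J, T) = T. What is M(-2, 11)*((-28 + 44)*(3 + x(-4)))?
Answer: 7568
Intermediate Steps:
x(S) = S*(-6 + S) (x(S) = (S²*(S - 6))/S = (S²*(-6 + S))/S = S*(-6 + S))
M(-2, 11)*((-28 + 44)*(3 + x(-4))) = 11*((-28 + 44)*(3 - 4*(-6 - 4))) = 11*(16*(3 - 4*(-10))) = 11*(16*(3 + 40)) = 11*(16*43) = 11*688 = 7568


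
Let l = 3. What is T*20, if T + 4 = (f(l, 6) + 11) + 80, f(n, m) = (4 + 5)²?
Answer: 3360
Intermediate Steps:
f(n, m) = 81 (f(n, m) = 9² = 81)
T = 168 (T = -4 + ((81 + 11) + 80) = -4 + (92 + 80) = -4 + 172 = 168)
T*20 = 168*20 = 3360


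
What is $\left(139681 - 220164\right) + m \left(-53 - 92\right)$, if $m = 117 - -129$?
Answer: $-116153$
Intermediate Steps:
$m = 246$ ($m = 117 + 129 = 246$)
$\left(139681 - 220164\right) + m \left(-53 - 92\right) = \left(139681 - 220164\right) + 246 \left(-53 - 92\right) = -80483 + 246 \left(-145\right) = -80483 - 35670 = -116153$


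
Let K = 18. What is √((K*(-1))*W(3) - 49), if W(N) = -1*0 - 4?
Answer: √23 ≈ 4.7958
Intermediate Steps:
W(N) = -4 (W(N) = 0 - 4 = -4)
√((K*(-1))*W(3) - 49) = √((18*(-1))*(-4) - 49) = √(-18*(-4) - 49) = √(72 - 49) = √23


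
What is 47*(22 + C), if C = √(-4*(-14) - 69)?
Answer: 1034 + 47*I*√13 ≈ 1034.0 + 169.46*I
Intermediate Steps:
C = I*√13 (C = √(56 - 69) = √(-13) = I*√13 ≈ 3.6056*I)
47*(22 + C) = 47*(22 + I*√13) = 1034 + 47*I*√13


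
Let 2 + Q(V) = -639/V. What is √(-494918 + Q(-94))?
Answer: I*√4373053054/94 ≈ 703.5*I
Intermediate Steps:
Q(V) = -2 - 639/V
√(-494918 + Q(-94)) = √(-494918 + (-2 - 639/(-94))) = √(-494918 + (-2 - 639*(-1/94))) = √(-494918 + (-2 + 639/94)) = √(-494918 + 451/94) = √(-46521841/94) = I*√4373053054/94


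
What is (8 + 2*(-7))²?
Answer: 36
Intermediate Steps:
(8 + 2*(-7))² = (8 - 14)² = (-6)² = 36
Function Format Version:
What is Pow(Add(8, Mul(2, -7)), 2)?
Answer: 36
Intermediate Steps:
Pow(Add(8, Mul(2, -7)), 2) = Pow(Add(8, -14), 2) = Pow(-6, 2) = 36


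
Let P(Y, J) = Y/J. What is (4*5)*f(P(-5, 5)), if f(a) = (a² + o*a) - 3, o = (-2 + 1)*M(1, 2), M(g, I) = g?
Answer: -20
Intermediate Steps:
o = -1 (o = (-2 + 1)*1 = -1*1 = -1)
f(a) = -3 + a² - a (f(a) = (a² - a) - 3 = -3 + a² - a)
(4*5)*f(P(-5, 5)) = (4*5)*(-3 + (-5/5)² - (-5)/5) = 20*(-3 + (-5*⅕)² - (-5)/5) = 20*(-3 + (-1)² - 1*(-1)) = 20*(-3 + 1 + 1) = 20*(-1) = -20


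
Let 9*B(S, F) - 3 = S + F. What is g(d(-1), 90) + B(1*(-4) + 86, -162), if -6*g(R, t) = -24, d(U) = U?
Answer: -41/9 ≈ -4.5556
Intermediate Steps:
B(S, F) = 1/3 + F/9 + S/9 (B(S, F) = 1/3 + (S + F)/9 = 1/3 + (F + S)/9 = 1/3 + (F/9 + S/9) = 1/3 + F/9 + S/9)
g(R, t) = 4 (g(R, t) = -1/6*(-24) = 4)
g(d(-1), 90) + B(1*(-4) + 86, -162) = 4 + (1/3 + (1/9)*(-162) + (1*(-4) + 86)/9) = 4 + (1/3 - 18 + (-4 + 86)/9) = 4 + (1/3 - 18 + (1/9)*82) = 4 + (1/3 - 18 + 82/9) = 4 - 77/9 = -41/9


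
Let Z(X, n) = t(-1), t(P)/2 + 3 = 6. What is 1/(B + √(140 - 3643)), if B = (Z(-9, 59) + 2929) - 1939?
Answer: 996/995519 - I*√3503/995519 ≈ 0.0010005 - 5.9453e-5*I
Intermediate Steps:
t(P) = 6 (t(P) = -6 + 2*6 = -6 + 12 = 6)
Z(X, n) = 6
B = 996 (B = (6 + 2929) - 1939 = 2935 - 1939 = 996)
1/(B + √(140 - 3643)) = 1/(996 + √(140 - 3643)) = 1/(996 + √(-3503)) = 1/(996 + I*√3503)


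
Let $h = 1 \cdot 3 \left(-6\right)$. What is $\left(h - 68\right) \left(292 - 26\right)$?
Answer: $-22876$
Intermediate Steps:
$h = -18$ ($h = 3 \left(-6\right) = -18$)
$\left(h - 68\right) \left(292 - 26\right) = \left(-18 - 68\right) \left(292 - 26\right) = \left(-86\right) 266 = -22876$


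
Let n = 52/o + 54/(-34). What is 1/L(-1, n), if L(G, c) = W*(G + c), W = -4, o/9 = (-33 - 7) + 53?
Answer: 153/1312 ≈ 0.11662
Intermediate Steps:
o = 117 (o = 9*((-33 - 7) + 53) = 9*(-40 + 53) = 9*13 = 117)
n = -175/153 (n = 52/117 + 54/(-34) = 52*(1/117) + 54*(-1/34) = 4/9 - 27/17 = -175/153 ≈ -1.1438)
L(G, c) = -4*G - 4*c (L(G, c) = -4*(G + c) = -4*G - 4*c)
1/L(-1, n) = 1/(-4*(-1) - 4*(-175/153)) = 1/(4 + 700/153) = 1/(1312/153) = 153/1312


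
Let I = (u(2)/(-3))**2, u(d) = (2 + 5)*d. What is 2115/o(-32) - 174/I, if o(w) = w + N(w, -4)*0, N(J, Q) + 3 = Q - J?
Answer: -116163/1568 ≈ -74.083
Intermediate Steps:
u(d) = 7*d
N(J, Q) = -3 + Q - J (N(J, Q) = -3 + (Q - J) = -3 + Q - J)
I = 196/9 (I = ((7*2)/(-3))**2 = (14*(-1/3))**2 = (-14/3)**2 = 196/9 ≈ 21.778)
o(w) = w (o(w) = w + (-3 - 4 - w)*0 = w + (-7 - w)*0 = w + 0 = w)
2115/o(-32) - 174/I = 2115/(-32) - 174/196/9 = 2115*(-1/32) - 174*9/196 = -2115/32 - 783/98 = -116163/1568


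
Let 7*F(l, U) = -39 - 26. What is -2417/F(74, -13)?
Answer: 16919/65 ≈ 260.29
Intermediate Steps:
F(l, U) = -65/7 (F(l, U) = (-39 - 26)/7 = (⅐)*(-65) = -65/7)
-2417/F(74, -13) = -2417/(-65/7) = -2417*(-7/65) = 16919/65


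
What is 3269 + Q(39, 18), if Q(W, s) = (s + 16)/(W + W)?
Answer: 127508/39 ≈ 3269.4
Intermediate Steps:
Q(W, s) = (16 + s)/(2*W) (Q(W, s) = (16 + s)/((2*W)) = (16 + s)*(1/(2*W)) = (16 + s)/(2*W))
3269 + Q(39, 18) = 3269 + (1/2)*(16 + 18)/39 = 3269 + (1/2)*(1/39)*34 = 3269 + 17/39 = 127508/39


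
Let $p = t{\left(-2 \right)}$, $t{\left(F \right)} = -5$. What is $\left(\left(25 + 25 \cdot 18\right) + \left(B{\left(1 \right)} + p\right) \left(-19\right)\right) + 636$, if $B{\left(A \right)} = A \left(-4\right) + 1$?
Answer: $1263$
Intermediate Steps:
$p = -5$
$B{\left(A \right)} = 1 - 4 A$ ($B{\left(A \right)} = - 4 A + 1 = 1 - 4 A$)
$\left(\left(25 + 25 \cdot 18\right) + \left(B{\left(1 \right)} + p\right) \left(-19\right)\right) + 636 = \left(\left(25 + 25 \cdot 18\right) + \left(\left(1 - 4\right) - 5\right) \left(-19\right)\right) + 636 = \left(\left(25 + 450\right) + \left(\left(1 - 4\right) - 5\right) \left(-19\right)\right) + 636 = \left(475 + \left(-3 - 5\right) \left(-19\right)\right) + 636 = \left(475 - -152\right) + 636 = \left(475 + 152\right) + 636 = 627 + 636 = 1263$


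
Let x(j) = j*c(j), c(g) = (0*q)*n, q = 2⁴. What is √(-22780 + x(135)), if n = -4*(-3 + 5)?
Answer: 2*I*√5695 ≈ 150.93*I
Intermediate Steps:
n = -8 (n = -4*2 = -8)
q = 16
c(g) = 0 (c(g) = (0*16)*(-8) = 0*(-8) = 0)
x(j) = 0 (x(j) = j*0 = 0)
√(-22780 + x(135)) = √(-22780 + 0) = √(-22780) = 2*I*√5695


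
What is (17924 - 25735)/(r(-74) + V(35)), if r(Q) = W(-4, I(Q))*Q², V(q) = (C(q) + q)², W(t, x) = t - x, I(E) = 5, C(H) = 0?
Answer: 7811/48059 ≈ 0.16253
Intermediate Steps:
V(q) = q² (V(q) = (0 + q)² = q²)
r(Q) = -9*Q² (r(Q) = (-4 - 1*5)*Q² = (-4 - 5)*Q² = -9*Q²)
(17924 - 25735)/(r(-74) + V(35)) = (17924 - 25735)/(-9*(-74)² + 35²) = -7811/(-9*5476 + 1225) = -7811/(-49284 + 1225) = -7811/(-48059) = -7811*(-1/48059) = 7811/48059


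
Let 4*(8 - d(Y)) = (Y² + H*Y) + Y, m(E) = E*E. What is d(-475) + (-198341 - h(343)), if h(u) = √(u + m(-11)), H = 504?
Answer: -389541/2 - 4*√29 ≈ -1.9479e+5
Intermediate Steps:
m(E) = E²
h(u) = √(121 + u) (h(u) = √(u + (-11)²) = √(u + 121) = √(121 + u))
d(Y) = 8 - 505*Y/4 - Y²/4 (d(Y) = 8 - ((Y² + 504*Y) + Y)/4 = 8 - (Y² + 505*Y)/4 = 8 + (-505*Y/4 - Y²/4) = 8 - 505*Y/4 - Y²/4)
d(-475) + (-198341 - h(343)) = (8 - 505/4*(-475) - ¼*(-475)²) + (-198341 - √(121 + 343)) = (8 + 239875/4 - ¼*225625) + (-198341 - √464) = (8 + 239875/4 - 225625/4) + (-198341 - 4*√29) = 7141/2 + (-198341 - 4*√29) = -389541/2 - 4*√29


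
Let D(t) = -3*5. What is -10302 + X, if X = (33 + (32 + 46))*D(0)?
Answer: -11967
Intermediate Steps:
D(t) = -15
X = -1665 (X = (33 + (32 + 46))*(-15) = (33 + 78)*(-15) = 111*(-15) = -1665)
-10302 + X = -10302 - 1665 = -11967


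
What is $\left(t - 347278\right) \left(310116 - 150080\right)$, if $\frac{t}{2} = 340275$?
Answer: $53335517792$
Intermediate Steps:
$t = 680550$ ($t = 2 \cdot 340275 = 680550$)
$\left(t - 347278\right) \left(310116 - 150080\right) = \left(680550 - 347278\right) \left(310116 - 150080\right) = 333272 \cdot 160036 = 53335517792$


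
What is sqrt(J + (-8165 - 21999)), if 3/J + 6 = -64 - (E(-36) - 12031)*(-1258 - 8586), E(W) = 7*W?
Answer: I*sqrt(441003004954506483542)/120913922 ≈ 173.68*I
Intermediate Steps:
J = -3/120913922 (J = 3/(-6 + (-64 - (7*(-36) - 12031)*(-1258 - 8586))) = 3/(-6 + (-64 - (-252 - 12031)*(-9844))) = 3/(-6 + (-64 - (-12283)*(-9844))) = 3/(-6 + (-64 - 1*120913852)) = 3/(-6 + (-64 - 120913852)) = 3/(-6 - 120913916) = 3/(-120913922) = 3*(-1/120913922) = -3/120913922 ≈ -2.4811e-8)
sqrt(J + (-8165 - 21999)) = sqrt(-3/120913922 + (-8165 - 21999)) = sqrt(-3/120913922 - 30164) = sqrt(-3647247543211/120913922) = I*sqrt(441003004954506483542)/120913922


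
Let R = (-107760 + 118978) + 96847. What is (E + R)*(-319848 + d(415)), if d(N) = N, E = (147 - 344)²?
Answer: -46916402442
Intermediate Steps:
E = 38809 (E = (-197)² = 38809)
R = 108065 (R = 11218 + 96847 = 108065)
(E + R)*(-319848 + d(415)) = (38809 + 108065)*(-319848 + 415) = 146874*(-319433) = -46916402442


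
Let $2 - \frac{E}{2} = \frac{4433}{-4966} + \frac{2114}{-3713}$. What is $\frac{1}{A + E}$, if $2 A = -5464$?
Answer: $- \frac{709183}{1932577543} \approx -0.00036696$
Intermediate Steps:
$A = -2732$ ($A = \frac{1}{2} \left(-5464\right) = -2732$)
$E = \frac{4910413}{709183}$ ($E = 4 - 2 \left(\frac{4433}{-4966} + \frac{2114}{-3713}\right) = 4 - 2 \left(4433 \left(- \frac{1}{4966}\right) + 2114 \left(- \frac{1}{3713}\right)\right) = 4 - 2 \left(- \frac{341}{382} - \frac{2114}{3713}\right) = 4 - - \frac{2073681}{709183} = 4 + \frac{2073681}{709183} = \frac{4910413}{709183} \approx 6.924$)
$\frac{1}{A + E} = \frac{1}{-2732 + \frac{4910413}{709183}} = \frac{1}{- \frac{1932577543}{709183}} = - \frac{709183}{1932577543}$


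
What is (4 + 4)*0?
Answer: 0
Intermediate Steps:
(4 + 4)*0 = 8*0 = 0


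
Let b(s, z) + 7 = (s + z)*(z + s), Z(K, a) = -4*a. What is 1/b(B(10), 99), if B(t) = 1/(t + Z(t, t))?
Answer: 900/8808661 ≈ 0.00010217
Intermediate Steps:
B(t) = -1/(3*t) (B(t) = 1/(t - 4*t) = 1/(-3*t) = -1/(3*t))
b(s, z) = -7 + (s + z)**2 (b(s, z) = -7 + (s + z)*(z + s) = -7 + (s + z)*(s + z) = -7 + (s + z)**2)
1/b(B(10), 99) = 1/(-7 + (-1/3/10 + 99)**2) = 1/(-7 + (-1/3*1/10 + 99)**2) = 1/(-7 + (-1/30 + 99)**2) = 1/(-7 + (2969/30)**2) = 1/(-7 + 8814961/900) = 1/(8808661/900) = 900/8808661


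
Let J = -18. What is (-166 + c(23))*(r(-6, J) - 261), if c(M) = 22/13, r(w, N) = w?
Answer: 570312/13 ≈ 43870.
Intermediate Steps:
c(M) = 22/13 (c(M) = 22*(1/13) = 22/13)
(-166 + c(23))*(r(-6, J) - 261) = (-166 + 22/13)*(-6 - 261) = -2136/13*(-267) = 570312/13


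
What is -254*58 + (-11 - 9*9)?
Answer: -14824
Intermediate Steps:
-254*58 + (-11 - 9*9) = -14732 + (-11 - 81) = -14732 - 92 = -14824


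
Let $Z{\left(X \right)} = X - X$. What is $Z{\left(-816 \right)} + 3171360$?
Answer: $3171360$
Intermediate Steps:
$Z{\left(X \right)} = 0$
$Z{\left(-816 \right)} + 3171360 = 0 + 3171360 = 3171360$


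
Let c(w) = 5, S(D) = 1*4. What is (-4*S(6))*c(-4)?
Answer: -80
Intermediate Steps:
S(D) = 4
(-4*S(6))*c(-4) = -4*4*5 = -16*5 = -80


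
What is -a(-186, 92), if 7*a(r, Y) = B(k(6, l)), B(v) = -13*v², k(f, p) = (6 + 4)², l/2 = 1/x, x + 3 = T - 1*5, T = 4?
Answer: 130000/7 ≈ 18571.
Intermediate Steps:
x = -4 (x = -3 + (4 - 1*5) = -3 + (4 - 5) = -3 - 1 = -4)
l = -½ (l = 2/(-4) = 2*(-¼) = -½ ≈ -0.50000)
k(f, p) = 100 (k(f, p) = 10² = 100)
a(r, Y) = -130000/7 (a(r, Y) = (-13*100²)/7 = (-13*10000)/7 = (⅐)*(-130000) = -130000/7)
-a(-186, 92) = -1*(-130000/7) = 130000/7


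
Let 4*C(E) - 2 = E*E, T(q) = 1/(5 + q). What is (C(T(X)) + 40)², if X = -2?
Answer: 2128681/1296 ≈ 1642.5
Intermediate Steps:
C(E) = ½ + E²/4 (C(E) = ½ + (E*E)/4 = ½ + E²/4)
(C(T(X)) + 40)² = ((½ + (1/(5 - 2))²/4) + 40)² = ((½ + (1/3)²/4) + 40)² = ((½ + (⅓)²/4) + 40)² = ((½ + (¼)*(⅑)) + 40)² = ((½ + 1/36) + 40)² = (19/36 + 40)² = (1459/36)² = 2128681/1296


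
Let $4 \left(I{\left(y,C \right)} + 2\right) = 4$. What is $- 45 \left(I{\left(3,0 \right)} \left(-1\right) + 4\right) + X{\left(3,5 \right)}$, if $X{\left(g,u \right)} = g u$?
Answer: $-210$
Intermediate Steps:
$I{\left(y,C \right)} = -1$ ($I{\left(y,C \right)} = -2 + \frac{1}{4} \cdot 4 = -2 + 1 = -1$)
$- 45 \left(I{\left(3,0 \right)} \left(-1\right) + 4\right) + X{\left(3,5 \right)} = - 45 \left(\left(-1\right) \left(-1\right) + 4\right) + 3 \cdot 5 = - 45 \left(1 + 4\right) + 15 = \left(-45\right) 5 + 15 = -225 + 15 = -210$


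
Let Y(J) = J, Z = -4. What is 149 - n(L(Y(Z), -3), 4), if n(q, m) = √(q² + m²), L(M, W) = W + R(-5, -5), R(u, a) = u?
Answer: 149 - 4*√5 ≈ 140.06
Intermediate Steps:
L(M, W) = -5 + W (L(M, W) = W - 5 = -5 + W)
n(q, m) = √(m² + q²)
149 - n(L(Y(Z), -3), 4) = 149 - √(4² + (-5 - 3)²) = 149 - √(16 + (-8)²) = 149 - √(16 + 64) = 149 - √80 = 149 - 4*√5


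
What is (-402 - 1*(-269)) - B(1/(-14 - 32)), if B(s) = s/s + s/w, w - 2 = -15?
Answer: -80133/598 ≈ -134.00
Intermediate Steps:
w = -13 (w = 2 - 15 = -13)
B(s) = 1 - s/13 (B(s) = s/s + s/(-13) = 1 + s*(-1/13) = 1 - s/13)
(-402 - 1*(-269)) - B(1/(-14 - 32)) = (-402 - 1*(-269)) - (1 - 1/(13*(-14 - 32))) = (-402 + 269) - (1 - 1/13/(-46)) = -133 - (1 - 1/13*(-1/46)) = -133 - (1 + 1/598) = -133 - 1*599/598 = -133 - 599/598 = -80133/598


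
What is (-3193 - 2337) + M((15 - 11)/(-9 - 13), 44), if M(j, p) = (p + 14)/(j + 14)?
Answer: -419961/76 ≈ -5525.8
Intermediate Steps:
M(j, p) = (14 + p)/(14 + j)
(-3193 - 2337) + M((15 - 11)/(-9 - 13), 44) = (-3193 - 2337) + (14 + 44)/(14 + (15 - 11)/(-9 - 13)) = -5530 + 58/(14 + 4/(-22)) = -5530 + 58/(14 + 4*(-1/22)) = -5530 + 58/(14 - 2/11) = -5530 + 58/(152/11) = -5530 + (11/152)*58 = -5530 + 319/76 = -419961/76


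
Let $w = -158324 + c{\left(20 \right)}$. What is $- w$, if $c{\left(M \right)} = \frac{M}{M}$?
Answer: $158323$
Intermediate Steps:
$c{\left(M \right)} = 1$
$w = -158323$ ($w = -158324 + 1 = -158323$)
$- w = \left(-1\right) \left(-158323\right) = 158323$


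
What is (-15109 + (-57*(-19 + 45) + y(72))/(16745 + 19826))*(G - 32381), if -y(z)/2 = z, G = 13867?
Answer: 10229963742610/36571 ≈ 2.7973e+8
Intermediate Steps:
y(z) = -2*z
(-15109 + (-57*(-19 + 45) + y(72))/(16745 + 19826))*(G - 32381) = (-15109 + (-57*(-19 + 45) - 2*72)/(16745 + 19826))*(13867 - 32381) = (-15109 + (-57*26 - 144)/36571)*(-18514) = (-15109 + (-1482 - 144)*(1/36571))*(-18514) = (-15109 - 1626*1/36571)*(-18514) = (-15109 - 1626/36571)*(-18514) = -552552865/36571*(-18514) = 10229963742610/36571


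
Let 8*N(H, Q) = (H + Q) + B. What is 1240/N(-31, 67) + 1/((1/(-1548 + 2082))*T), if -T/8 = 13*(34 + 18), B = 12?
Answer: 1675679/8112 ≈ 206.57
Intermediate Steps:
N(H, Q) = 3/2 + H/8 + Q/8 (N(H, Q) = ((H + Q) + 12)/8 = (12 + H + Q)/8 = 3/2 + H/8 + Q/8)
T = -5408 (T = -104*(34 + 18) = -104*52 = -8*676 = -5408)
1240/N(-31, 67) + 1/((1/(-1548 + 2082))*T) = 1240/(3/2 + (⅛)*(-31) + (⅛)*67) + 1/(1/(-1548 + 2082)*(-5408)) = 1240/(3/2 - 31/8 + 67/8) - 1/5408/1/534 = 1240/6 - 1/5408/(1/534) = 1240*(⅙) + 534*(-1/5408) = 620/3 - 267/2704 = 1675679/8112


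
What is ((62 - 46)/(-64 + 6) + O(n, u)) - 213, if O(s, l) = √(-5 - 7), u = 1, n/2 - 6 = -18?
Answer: -6185/29 + 2*I*√3 ≈ -213.28 + 3.4641*I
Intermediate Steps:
n = -24 (n = 12 + 2*(-18) = 12 - 36 = -24)
O(s, l) = 2*I*√3 (O(s, l) = √(-12) = 2*I*√3)
((62 - 46)/(-64 + 6) + O(n, u)) - 213 = ((62 - 46)/(-64 + 6) + 2*I*√3) - 213 = (16/(-58) + 2*I*√3) - 213 = (16*(-1/58) + 2*I*√3) - 213 = (-8/29 + 2*I*√3) - 213 = -6185/29 + 2*I*√3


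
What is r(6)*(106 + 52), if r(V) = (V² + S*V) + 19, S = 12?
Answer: 20066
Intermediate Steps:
r(V) = 19 + V² + 12*V (r(V) = (V² + 12*V) + 19 = 19 + V² + 12*V)
r(6)*(106 + 52) = (19 + 6² + 12*6)*(106 + 52) = (19 + 36 + 72)*158 = 127*158 = 20066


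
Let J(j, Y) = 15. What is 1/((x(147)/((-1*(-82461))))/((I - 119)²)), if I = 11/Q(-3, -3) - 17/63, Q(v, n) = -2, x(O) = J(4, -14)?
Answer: 6793407679567/79380 ≈ 8.5581e+7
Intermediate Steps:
x(O) = 15
I = -727/126 (I = 11/(-2) - 17/63 = 11*(-½) - 17*1/63 = -11/2 - 17/63 = -727/126 ≈ -5.7698)
1/((x(147)/((-1*(-82461))))/((I - 119)²)) = 1/((15/((-1*(-82461))))/((-727/126 - 119)²)) = 1/((15/82461)/((-15721/126)²)) = 1/((15*(1/82461))/(247149841/15876)) = 1/((5/27487)*(15876/247149841)) = 1/(79380/6793407679567) = 6793407679567/79380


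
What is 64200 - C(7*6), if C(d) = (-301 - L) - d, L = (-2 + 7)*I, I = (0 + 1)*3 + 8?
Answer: 64598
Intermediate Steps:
I = 11 (I = 1*3 + 8 = 3 + 8 = 11)
L = 55 (L = (-2 + 7)*11 = 5*11 = 55)
C(d) = -356 - d (C(d) = (-301 - 1*55) - d = (-301 - 55) - d = -356 - d)
64200 - C(7*6) = 64200 - (-356 - 7*6) = 64200 - (-356 - 1*42) = 64200 - (-356 - 42) = 64200 - 1*(-398) = 64200 + 398 = 64598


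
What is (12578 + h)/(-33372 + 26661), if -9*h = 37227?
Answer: -25325/20133 ≈ -1.2579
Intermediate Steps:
h = -12409/3 (h = -⅑*37227 = -12409/3 ≈ -4136.3)
(12578 + h)/(-33372 + 26661) = (12578 - 12409/3)/(-33372 + 26661) = (25325/3)/(-6711) = (25325/3)*(-1/6711) = -25325/20133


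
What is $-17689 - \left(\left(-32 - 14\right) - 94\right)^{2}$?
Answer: $-37289$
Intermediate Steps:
$-17689 - \left(\left(-32 - 14\right) - 94\right)^{2} = -17689 - \left(-46 - 94\right)^{2} = -17689 - \left(-140\right)^{2} = -17689 - 19600 = -37289$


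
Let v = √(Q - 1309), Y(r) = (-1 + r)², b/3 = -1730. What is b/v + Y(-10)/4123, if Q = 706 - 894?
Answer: 121/4123 + 1730*I*√1497/499 ≈ 0.029348 + 134.14*I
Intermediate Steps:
b = -5190 (b = 3*(-1730) = -5190)
Q = -188
v = I*√1497 (v = √(-188 - 1309) = √(-1497) = I*√1497 ≈ 38.691*I)
b/v + Y(-10)/4123 = -5190*(-I*√1497/1497) + (-1 - 10)²/4123 = -(-1730)*I*√1497/499 + (-11)²*(1/4123) = 1730*I*√1497/499 + 121*(1/4123) = 1730*I*√1497/499 + 121/4123 = 121/4123 + 1730*I*√1497/499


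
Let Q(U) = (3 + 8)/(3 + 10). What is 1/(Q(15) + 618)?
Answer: 13/8045 ≈ 0.0016159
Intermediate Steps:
Q(U) = 11/13
1/(Q(15) + 618) = 1/(11/13 + 618) = 1/(8045/13) = 13/8045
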